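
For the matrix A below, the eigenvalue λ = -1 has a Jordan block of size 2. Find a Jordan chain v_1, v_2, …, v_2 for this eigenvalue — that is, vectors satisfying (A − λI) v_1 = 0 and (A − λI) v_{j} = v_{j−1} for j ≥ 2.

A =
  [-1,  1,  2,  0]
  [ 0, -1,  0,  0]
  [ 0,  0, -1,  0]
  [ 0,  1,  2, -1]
A Jordan chain for λ = -1 of length 2:
v_1 = (1, 0, 0, 1)ᵀ
v_2 = (0, 1, 0, 0)ᵀ

Let N = A − (-1)·I. We want v_2 with N^2 v_2 = 0 but N^1 v_2 ≠ 0; then v_{j-1} := N · v_j for j = 2, …, 2.

Pick v_2 = (0, 1, 0, 0)ᵀ.
Then v_1 = N · v_2 = (1, 0, 0, 1)ᵀ.

Sanity check: (A − (-1)·I) v_1 = (0, 0, 0, 0)ᵀ = 0. ✓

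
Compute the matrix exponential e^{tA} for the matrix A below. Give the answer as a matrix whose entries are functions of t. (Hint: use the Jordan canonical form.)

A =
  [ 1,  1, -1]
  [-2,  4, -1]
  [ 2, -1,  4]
e^{tA} =
  [-2*t*exp(3*t) + exp(3*t), t*exp(3*t), -t*exp(3*t)]
  [-2*t*exp(3*t), t*exp(3*t) + exp(3*t), -t*exp(3*t)]
  [2*t*exp(3*t), -t*exp(3*t), t*exp(3*t) + exp(3*t)]

Strategy: write A = P · J · P⁻¹ where J is a Jordan canonical form, so e^{tA} = P · e^{tJ} · P⁻¹, and e^{tJ} can be computed block-by-block.

A has Jordan form
J =
  [3, 1, 0]
  [0, 3, 0]
  [0, 0, 3]
(up to reordering of blocks).

Per-block formulas:
  For a 2×2 Jordan block J_2(3): exp(t · J_2(3)) = e^(3t)·(I + t·N), where N is the 2×2 nilpotent shift.
  For a 1×1 block at λ = 3: exp(t · [3]) = [e^(3t)].

After assembling e^{tJ} and conjugating by P, we get:

e^{tA} =
  [-2*t*exp(3*t) + exp(3*t), t*exp(3*t), -t*exp(3*t)]
  [-2*t*exp(3*t), t*exp(3*t) + exp(3*t), -t*exp(3*t)]
  [2*t*exp(3*t), -t*exp(3*t), t*exp(3*t) + exp(3*t)]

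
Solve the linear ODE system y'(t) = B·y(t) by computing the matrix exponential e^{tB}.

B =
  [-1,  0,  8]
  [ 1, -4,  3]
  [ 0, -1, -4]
e^{tB} =
  [2*t^2*exp(-3*t) + 2*t*exp(-3*t) + exp(-3*t), -4*t^2*exp(-3*t), 4*t^2*exp(-3*t) + 8*t*exp(-3*t)]
  [t^2*exp(-3*t)/2 + t*exp(-3*t), -t^2*exp(-3*t) - t*exp(-3*t) + exp(-3*t), t^2*exp(-3*t) + 3*t*exp(-3*t)]
  [-t^2*exp(-3*t)/2, t^2*exp(-3*t) - t*exp(-3*t), -t^2*exp(-3*t) - t*exp(-3*t) + exp(-3*t)]

Strategy: write B = P · J · P⁻¹ where J is a Jordan canonical form, so e^{tB} = P · e^{tJ} · P⁻¹, and e^{tJ} can be computed block-by-block.

B has Jordan form
J =
  [-3,  1,  0]
  [ 0, -3,  1]
  [ 0,  0, -3]
(up to reordering of blocks).

Per-block formulas:
  For a 3×3 Jordan block J_3(-3): exp(t · J_3(-3)) = e^(-3t)·(I + t·N + (t^2/2)·N^2), where N is the 3×3 nilpotent shift.

After assembling e^{tJ} and conjugating by P, we get:

e^{tB} =
  [2*t^2*exp(-3*t) + 2*t*exp(-3*t) + exp(-3*t), -4*t^2*exp(-3*t), 4*t^2*exp(-3*t) + 8*t*exp(-3*t)]
  [t^2*exp(-3*t)/2 + t*exp(-3*t), -t^2*exp(-3*t) - t*exp(-3*t) + exp(-3*t), t^2*exp(-3*t) + 3*t*exp(-3*t)]
  [-t^2*exp(-3*t)/2, t^2*exp(-3*t) - t*exp(-3*t), -t^2*exp(-3*t) - t*exp(-3*t) + exp(-3*t)]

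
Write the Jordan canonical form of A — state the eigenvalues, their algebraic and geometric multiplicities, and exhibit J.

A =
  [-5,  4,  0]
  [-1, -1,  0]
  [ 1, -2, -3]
J_2(-3) ⊕ J_1(-3)

The characteristic polynomial is
  det(x·I − A) = x^3 + 9*x^2 + 27*x + 27 = (x + 3)^3

Eigenvalues and multiplicities (the geometric multiplicity of λ is n − rank(A − λI), which equals the number of Jordan blocks for λ):
  λ = -3: algebraic multiplicity = 3, geometric multiplicity = 2

Determining the block sizes for each eigenvalue:
  λ = -3: 2 blocks summing to 3 forces exactly one block of size 2 and the rest size 1 → block sizes [2, 1]

Assembling the blocks gives a Jordan form
J =
  [-3,  1,  0]
  [ 0, -3,  0]
  [ 0,  0, -3]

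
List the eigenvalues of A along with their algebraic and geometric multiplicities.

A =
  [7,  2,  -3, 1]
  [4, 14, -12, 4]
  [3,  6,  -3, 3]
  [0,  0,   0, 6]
λ = 6: alg = 4, geom = 3

Step 1 — factor the characteristic polynomial to read off the algebraic multiplicities:
  χ_A(x) = (x - 6)^4

Step 2 — compute geometric multiplicities via the rank-nullity identity g(λ) = n − rank(A − λI):
  rank(A − (6)·I) = 1, so dim ker(A − (6)·I) = n − 1 = 3

Summary:
  λ = 6: algebraic multiplicity = 4, geometric multiplicity = 3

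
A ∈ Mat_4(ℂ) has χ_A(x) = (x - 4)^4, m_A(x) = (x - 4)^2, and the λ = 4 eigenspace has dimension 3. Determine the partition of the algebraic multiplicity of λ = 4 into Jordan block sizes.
Block sizes for λ = 4: [2, 1, 1]

Step 1 — from the characteristic polynomial, algebraic multiplicity of λ = 4 is 4. From dim ker(A − (4)·I) = 3, there are exactly 3 Jordan blocks for λ = 4.
Step 2 — from the minimal polynomial, the factor (x − 4)^2 tells us the largest block for λ = 4 has size 2.
Step 3 — with total size 4, 3 blocks, and largest block 2, the block sizes (in nonincreasing order) are [2, 1, 1].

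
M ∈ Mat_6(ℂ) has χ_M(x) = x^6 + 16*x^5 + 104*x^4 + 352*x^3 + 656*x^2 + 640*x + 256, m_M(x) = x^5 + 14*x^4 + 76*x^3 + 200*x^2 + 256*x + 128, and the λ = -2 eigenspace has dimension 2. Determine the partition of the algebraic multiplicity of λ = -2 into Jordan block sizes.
Block sizes for λ = -2: [3, 1]

Step 1 — from the characteristic polynomial, algebraic multiplicity of λ = -2 is 4. From dim ker(M − (-2)·I) = 2, there are exactly 2 Jordan blocks for λ = -2.
Step 2 — from the minimal polynomial, the factor (x + 2)^3 tells us the largest block for λ = -2 has size 3.
Step 3 — with total size 4, 2 blocks, and largest block 3, the block sizes (in nonincreasing order) are [3, 1].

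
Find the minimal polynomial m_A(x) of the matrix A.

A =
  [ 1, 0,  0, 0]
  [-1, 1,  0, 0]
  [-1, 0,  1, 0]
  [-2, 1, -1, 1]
x^2 - 2*x + 1

The characteristic polynomial is χ_A(x) = (x - 1)^4, so the eigenvalues are known. The minimal polynomial is
  m_A(x) = Π_λ (x − λ)^{k_λ}
where k_λ is the size of the *largest* Jordan block for λ (equivalently, the smallest k with (A − λI)^k v = 0 for every generalised eigenvector v of λ).

  λ = 1: largest Jordan block has size 2, contributing (x − 1)^2

So m_A(x) = (x - 1)^2 = x^2 - 2*x + 1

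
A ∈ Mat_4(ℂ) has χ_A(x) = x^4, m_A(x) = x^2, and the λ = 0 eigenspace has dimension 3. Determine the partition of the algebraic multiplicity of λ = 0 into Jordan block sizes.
Block sizes for λ = 0: [2, 1, 1]

Step 1 — from the characteristic polynomial, algebraic multiplicity of λ = 0 is 4. From dim ker(A − (0)·I) = 3, there are exactly 3 Jordan blocks for λ = 0.
Step 2 — from the minimal polynomial, the factor (x − 0)^2 tells us the largest block for λ = 0 has size 2.
Step 3 — with total size 4, 3 blocks, and largest block 2, the block sizes (in nonincreasing order) are [2, 1, 1].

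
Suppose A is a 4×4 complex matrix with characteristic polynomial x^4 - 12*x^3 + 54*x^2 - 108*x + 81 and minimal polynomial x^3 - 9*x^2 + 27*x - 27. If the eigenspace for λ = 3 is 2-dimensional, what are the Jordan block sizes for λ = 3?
Block sizes for λ = 3: [3, 1]

Step 1 — from the characteristic polynomial, algebraic multiplicity of λ = 3 is 4. From dim ker(A − (3)·I) = 2, there are exactly 2 Jordan blocks for λ = 3.
Step 2 — from the minimal polynomial, the factor (x − 3)^3 tells us the largest block for λ = 3 has size 3.
Step 3 — with total size 4, 2 blocks, and largest block 3, the block sizes (in nonincreasing order) are [3, 1].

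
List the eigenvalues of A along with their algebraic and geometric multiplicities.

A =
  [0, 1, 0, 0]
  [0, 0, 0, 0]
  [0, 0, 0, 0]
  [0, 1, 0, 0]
λ = 0: alg = 4, geom = 3

Step 1 — factor the characteristic polynomial to read off the algebraic multiplicities:
  χ_A(x) = x^4

Step 2 — compute geometric multiplicities via the rank-nullity identity g(λ) = n − rank(A − λI):
  rank(A − (0)·I) = 1, so dim ker(A − (0)·I) = n − 1 = 3

Summary:
  λ = 0: algebraic multiplicity = 4, geometric multiplicity = 3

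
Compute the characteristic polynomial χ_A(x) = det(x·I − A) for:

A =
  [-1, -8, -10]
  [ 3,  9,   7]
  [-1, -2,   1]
x^3 - 9*x^2 + 27*x - 27

Expanding det(x·I − A) (e.g. by cofactor expansion or by noting that A is similar to its Jordan form J, which has the same characteristic polynomial as A) gives
  χ_A(x) = x^3 - 9*x^2 + 27*x - 27
which factors as (x - 3)^3. The eigenvalues (with algebraic multiplicities) are λ = 3 with multiplicity 3.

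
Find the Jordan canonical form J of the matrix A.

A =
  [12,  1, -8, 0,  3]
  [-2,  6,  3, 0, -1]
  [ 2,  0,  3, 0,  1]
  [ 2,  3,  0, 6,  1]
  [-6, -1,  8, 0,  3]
J_3(6) ⊕ J_1(6) ⊕ J_1(6)

The characteristic polynomial is
  det(x·I − A) = x^5 - 30*x^4 + 360*x^3 - 2160*x^2 + 6480*x - 7776 = (x - 6)^5

Eigenvalues and multiplicities (the geometric multiplicity of λ is n − rank(A − λI), which equals the number of Jordan blocks for λ):
  λ = 6: algebraic multiplicity = 5, geometric multiplicity = 3

Determining the block sizes for each eigenvalue:
  λ = 6: with am = 5 and gm = 3, the partition is not yet determined (e.g. several partitions of 5 into 3 parts exist). Let N = A − (6)·I. Computing rank(N^1) = 2, rank(N^2) = 1, rank(N^3) = 0; the number of blocks of size ≥ j is rank(N^{j−1}) − rank(N^j), giving [3, 1, 1]. So we have 1 block(s) of size 3, 2 block(s) of size 1 → block sizes [3, 1, 1]

Assembling the blocks gives a Jordan form
J =
  [6, 1, 0, 0, 0]
  [0, 6, 1, 0, 0]
  [0, 0, 6, 0, 0]
  [0, 0, 0, 6, 0]
  [0, 0, 0, 0, 6]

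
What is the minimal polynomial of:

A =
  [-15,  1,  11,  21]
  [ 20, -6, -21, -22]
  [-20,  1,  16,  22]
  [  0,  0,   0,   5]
x^4 - 50*x^2 + 625

The characteristic polynomial is χ_A(x) = (x - 5)^2*(x + 5)^2, so the eigenvalues are known. The minimal polynomial is
  m_A(x) = Π_λ (x − λ)^{k_λ}
where k_λ is the size of the *largest* Jordan block for λ (equivalently, the smallest k with (A − λI)^k v = 0 for every generalised eigenvector v of λ).

  λ = -5: largest Jordan block has size 2, contributing (x + 5)^2
  λ = 5: largest Jordan block has size 2, contributing (x − 5)^2

So m_A(x) = (x - 5)^2*(x + 5)^2 = x^4 - 50*x^2 + 625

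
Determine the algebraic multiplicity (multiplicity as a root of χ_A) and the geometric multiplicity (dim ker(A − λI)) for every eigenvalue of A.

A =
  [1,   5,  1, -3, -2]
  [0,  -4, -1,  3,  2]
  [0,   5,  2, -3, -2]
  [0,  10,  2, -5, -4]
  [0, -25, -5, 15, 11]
λ = 1: alg = 5, geom = 4

Step 1 — factor the characteristic polynomial to read off the algebraic multiplicities:
  χ_A(x) = (x - 1)^5

Step 2 — compute geometric multiplicities via the rank-nullity identity g(λ) = n − rank(A − λI):
  rank(A − (1)·I) = 1, so dim ker(A − (1)·I) = n − 1 = 4

Summary:
  λ = 1: algebraic multiplicity = 5, geometric multiplicity = 4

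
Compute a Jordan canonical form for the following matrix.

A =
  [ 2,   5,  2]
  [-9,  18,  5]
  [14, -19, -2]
J_3(6)

The characteristic polynomial is
  det(x·I − A) = x^3 - 18*x^2 + 108*x - 216 = (x - 6)^3

Eigenvalues and multiplicities (the geometric multiplicity of λ is n − rank(A − λI), which equals the number of Jordan blocks for λ):
  λ = 6: algebraic multiplicity = 3, geometric multiplicity = 1

Determining the block sizes for each eigenvalue:
  λ = 6: one block (gm = 1), so the single block has size am = 3 → block sizes [3]

Assembling the blocks gives a Jordan form
J =
  [6, 1, 0]
  [0, 6, 1]
  [0, 0, 6]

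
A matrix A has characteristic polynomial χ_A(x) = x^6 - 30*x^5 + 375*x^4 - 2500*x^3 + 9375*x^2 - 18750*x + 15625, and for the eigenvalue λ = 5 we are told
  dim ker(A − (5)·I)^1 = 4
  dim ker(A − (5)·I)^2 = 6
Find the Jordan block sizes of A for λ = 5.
Block sizes for λ = 5: [2, 2, 1, 1]

From the dimensions of kernels of powers, the number of Jordan blocks of size at least j is d_j − d_{j−1} where d_j = dim ker(N^j) (with d_0 = 0). Computing the differences gives [4, 2].
The number of blocks of size exactly k is (#blocks of size ≥ k) − (#blocks of size ≥ k + 1), so the partition is: 2 block(s) of size 1, 2 block(s) of size 2.
In nonincreasing order the block sizes are [2, 2, 1, 1].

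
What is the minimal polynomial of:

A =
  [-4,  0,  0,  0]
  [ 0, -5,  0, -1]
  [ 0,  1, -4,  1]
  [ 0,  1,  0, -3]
x^2 + 8*x + 16

The characteristic polynomial is χ_A(x) = (x + 4)^4, so the eigenvalues are known. The minimal polynomial is
  m_A(x) = Π_λ (x − λ)^{k_λ}
where k_λ is the size of the *largest* Jordan block for λ (equivalently, the smallest k with (A − λI)^k v = 0 for every generalised eigenvector v of λ).

  λ = -4: largest Jordan block has size 2, contributing (x + 4)^2

So m_A(x) = (x + 4)^2 = x^2 + 8*x + 16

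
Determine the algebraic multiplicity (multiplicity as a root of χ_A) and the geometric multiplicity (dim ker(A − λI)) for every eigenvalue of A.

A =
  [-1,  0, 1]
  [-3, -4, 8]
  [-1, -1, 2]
λ = -1: alg = 3, geom = 1

Step 1 — factor the characteristic polynomial to read off the algebraic multiplicities:
  χ_A(x) = (x + 1)^3

Step 2 — compute geometric multiplicities via the rank-nullity identity g(λ) = n − rank(A − λI):
  rank(A − (-1)·I) = 2, so dim ker(A − (-1)·I) = n − 2 = 1

Summary:
  λ = -1: algebraic multiplicity = 3, geometric multiplicity = 1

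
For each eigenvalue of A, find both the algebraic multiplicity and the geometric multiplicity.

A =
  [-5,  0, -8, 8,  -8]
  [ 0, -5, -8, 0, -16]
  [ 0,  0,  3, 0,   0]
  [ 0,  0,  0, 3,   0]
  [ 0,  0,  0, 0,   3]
λ = -5: alg = 2, geom = 2; λ = 3: alg = 3, geom = 3

Step 1 — factor the characteristic polynomial to read off the algebraic multiplicities:
  χ_A(x) = (x - 3)^3*(x + 5)^2

Step 2 — compute geometric multiplicities via the rank-nullity identity g(λ) = n − rank(A − λI):
  rank(A − (-5)·I) = 3, so dim ker(A − (-5)·I) = n − 3 = 2
  rank(A − (3)·I) = 2, so dim ker(A − (3)·I) = n − 2 = 3

Summary:
  λ = -5: algebraic multiplicity = 2, geometric multiplicity = 2
  λ = 3: algebraic multiplicity = 3, geometric multiplicity = 3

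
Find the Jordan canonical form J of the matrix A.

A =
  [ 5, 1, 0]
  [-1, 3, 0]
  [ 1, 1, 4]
J_2(4) ⊕ J_1(4)

The characteristic polynomial is
  det(x·I − A) = x^3 - 12*x^2 + 48*x - 64 = (x - 4)^3

Eigenvalues and multiplicities (the geometric multiplicity of λ is n − rank(A − λI), which equals the number of Jordan blocks for λ):
  λ = 4: algebraic multiplicity = 3, geometric multiplicity = 2

Determining the block sizes for each eigenvalue:
  λ = 4: 2 blocks summing to 3 forces exactly one block of size 2 and the rest size 1 → block sizes [2, 1]

Assembling the blocks gives a Jordan form
J =
  [4, 1, 0]
  [0, 4, 0]
  [0, 0, 4]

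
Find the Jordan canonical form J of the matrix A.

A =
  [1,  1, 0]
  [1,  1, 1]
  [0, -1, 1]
J_3(1)

The characteristic polynomial is
  det(x·I − A) = x^3 - 3*x^2 + 3*x - 1 = (x - 1)^3

Eigenvalues and multiplicities (the geometric multiplicity of λ is n − rank(A − λI), which equals the number of Jordan blocks for λ):
  λ = 1: algebraic multiplicity = 3, geometric multiplicity = 1

Determining the block sizes for each eigenvalue:
  λ = 1: one block (gm = 1), so the single block has size am = 3 → block sizes [3]

Assembling the blocks gives a Jordan form
J =
  [1, 1, 0]
  [0, 1, 1]
  [0, 0, 1]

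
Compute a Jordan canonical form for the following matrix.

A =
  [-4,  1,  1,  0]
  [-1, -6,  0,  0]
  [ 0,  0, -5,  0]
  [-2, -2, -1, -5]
J_3(-5) ⊕ J_1(-5)

The characteristic polynomial is
  det(x·I − A) = x^4 + 20*x^3 + 150*x^2 + 500*x + 625 = (x + 5)^4

Eigenvalues and multiplicities (the geometric multiplicity of λ is n − rank(A − λI), which equals the number of Jordan blocks for λ):
  λ = -5: algebraic multiplicity = 4, geometric multiplicity = 2

Determining the block sizes for each eigenvalue:
  λ = -5: with am = 4 and gm = 2, the partition is not yet determined (e.g. several partitions of 4 into 2 parts exist). Let N = A − (-5)·I. Computing rank(N^1) = 2, rank(N^2) = 1, rank(N^3) = 0; the number of blocks of size ≥ j is rank(N^{j−1}) − rank(N^j), giving [2, 1, 1]. So we have 1 block(s) of size 3, 1 block(s) of size 1 → block sizes [3, 1]

Assembling the blocks gives a Jordan form
J =
  [-5,  1,  0,  0]
  [ 0, -5,  1,  0]
  [ 0,  0, -5,  0]
  [ 0,  0,  0, -5]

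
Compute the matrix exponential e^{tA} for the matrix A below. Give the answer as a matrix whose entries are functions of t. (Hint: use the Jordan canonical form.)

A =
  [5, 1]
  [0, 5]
e^{tA} =
  [exp(5*t), t*exp(5*t)]
  [0, exp(5*t)]

Strategy: write A = P · J · P⁻¹ where J is a Jordan canonical form, so e^{tA} = P · e^{tJ} · P⁻¹, and e^{tJ} can be computed block-by-block.

A has Jordan form
J =
  [5, 1]
  [0, 5]
(up to reordering of blocks).

Per-block formulas:
  For a 2×2 Jordan block J_2(5): exp(t · J_2(5)) = e^(5t)·(I + t·N), where N is the 2×2 nilpotent shift.

After assembling e^{tJ} and conjugating by P, we get:

e^{tA} =
  [exp(5*t), t*exp(5*t)]
  [0, exp(5*t)]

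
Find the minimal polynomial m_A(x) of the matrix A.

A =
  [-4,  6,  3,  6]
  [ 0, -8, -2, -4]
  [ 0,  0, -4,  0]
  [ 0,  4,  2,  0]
x^2 + 8*x + 16

The characteristic polynomial is χ_A(x) = (x + 4)^4, so the eigenvalues are known. The minimal polynomial is
  m_A(x) = Π_λ (x − λ)^{k_λ}
where k_λ is the size of the *largest* Jordan block for λ (equivalently, the smallest k with (A − λI)^k v = 0 for every generalised eigenvector v of λ).

  λ = -4: largest Jordan block has size 2, contributing (x + 4)^2

So m_A(x) = (x + 4)^2 = x^2 + 8*x + 16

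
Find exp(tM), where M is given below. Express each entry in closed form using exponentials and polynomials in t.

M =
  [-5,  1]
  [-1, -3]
e^{tM} =
  [-t*exp(-4*t) + exp(-4*t), t*exp(-4*t)]
  [-t*exp(-4*t), t*exp(-4*t) + exp(-4*t)]

Strategy: write M = P · J · P⁻¹ where J is a Jordan canonical form, so e^{tM} = P · e^{tJ} · P⁻¹, and e^{tJ} can be computed block-by-block.

M has Jordan form
J =
  [-4,  1]
  [ 0, -4]
(up to reordering of blocks).

Per-block formulas:
  For a 2×2 Jordan block J_2(-4): exp(t · J_2(-4)) = e^(-4t)·(I + t·N), where N is the 2×2 nilpotent shift.

After assembling e^{tJ} and conjugating by P, we get:

e^{tM} =
  [-t*exp(-4*t) + exp(-4*t), t*exp(-4*t)]
  [-t*exp(-4*t), t*exp(-4*t) + exp(-4*t)]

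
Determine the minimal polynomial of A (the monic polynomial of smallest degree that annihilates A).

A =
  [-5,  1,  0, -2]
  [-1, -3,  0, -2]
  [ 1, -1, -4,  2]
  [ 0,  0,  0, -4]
x^2 + 8*x + 16

The characteristic polynomial is χ_A(x) = (x + 4)^4, so the eigenvalues are known. The minimal polynomial is
  m_A(x) = Π_λ (x − λ)^{k_λ}
where k_λ is the size of the *largest* Jordan block for λ (equivalently, the smallest k with (A − λI)^k v = 0 for every generalised eigenvector v of λ).

  λ = -4: largest Jordan block has size 2, contributing (x + 4)^2

So m_A(x) = (x + 4)^2 = x^2 + 8*x + 16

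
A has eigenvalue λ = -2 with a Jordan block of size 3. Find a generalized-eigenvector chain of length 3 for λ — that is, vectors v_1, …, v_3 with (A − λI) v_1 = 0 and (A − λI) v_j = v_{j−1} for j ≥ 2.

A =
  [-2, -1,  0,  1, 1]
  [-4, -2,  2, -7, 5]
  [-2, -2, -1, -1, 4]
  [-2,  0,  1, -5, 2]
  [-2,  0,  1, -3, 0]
A Jordan chain for λ = -2 of length 3:
v_1 = (1, 0, 2, 0, 0)ᵀ
v_2 = (1, -7, -1, -3, -3)ᵀ
v_3 = (0, 0, 0, 1, 0)ᵀ

Let N = A − (-2)·I. We want v_3 with N^3 v_3 = 0 but N^2 v_3 ≠ 0; then v_{j-1} := N · v_j for j = 3, …, 2.

Pick v_3 = (0, 0, 0, 1, 0)ᵀ.
Then v_2 = N · v_3 = (1, -7, -1, -3, -3)ᵀ.
Then v_1 = N · v_2 = (1, 0, 2, 0, 0)ᵀ.

Sanity check: (A − (-2)·I) v_1 = (0, 0, 0, 0, 0)ᵀ = 0. ✓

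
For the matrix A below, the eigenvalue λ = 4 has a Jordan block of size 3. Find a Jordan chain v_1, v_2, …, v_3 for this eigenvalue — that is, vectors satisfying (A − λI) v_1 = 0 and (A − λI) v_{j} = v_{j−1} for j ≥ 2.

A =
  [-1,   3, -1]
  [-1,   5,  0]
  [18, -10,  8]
A Jordan chain for λ = 4 of length 3:
v_1 = (4, 4, -8)ᵀ
v_2 = (-5, -1, 18)ᵀ
v_3 = (1, 0, 0)ᵀ

Let N = A − (4)·I. We want v_3 with N^3 v_3 = 0 but N^2 v_3 ≠ 0; then v_{j-1} := N · v_j for j = 3, …, 2.

Pick v_3 = (1, 0, 0)ᵀ.
Then v_2 = N · v_3 = (-5, -1, 18)ᵀ.
Then v_1 = N · v_2 = (4, 4, -8)ᵀ.

Sanity check: (A − (4)·I) v_1 = (0, 0, 0)ᵀ = 0. ✓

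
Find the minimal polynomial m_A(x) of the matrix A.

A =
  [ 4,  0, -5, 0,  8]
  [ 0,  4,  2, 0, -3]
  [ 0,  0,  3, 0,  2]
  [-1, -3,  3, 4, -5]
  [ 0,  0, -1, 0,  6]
x^4 - 17*x^3 + 108*x^2 - 304*x + 320

The characteristic polynomial is χ_A(x) = (x - 5)*(x - 4)^4, so the eigenvalues are known. The minimal polynomial is
  m_A(x) = Π_λ (x − λ)^{k_λ}
where k_λ is the size of the *largest* Jordan block for λ (equivalently, the smallest k with (A − λI)^k v = 0 for every generalised eigenvector v of λ).

  λ = 4: largest Jordan block has size 3, contributing (x − 4)^3
  λ = 5: largest Jordan block has size 1, contributing (x − 5)

So m_A(x) = (x - 5)*(x - 4)^3 = x^4 - 17*x^3 + 108*x^2 - 304*x + 320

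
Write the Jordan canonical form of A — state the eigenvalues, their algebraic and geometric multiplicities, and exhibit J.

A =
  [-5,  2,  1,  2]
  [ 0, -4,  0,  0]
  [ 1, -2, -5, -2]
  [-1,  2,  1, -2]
J_2(-4) ⊕ J_1(-4) ⊕ J_1(-4)

The characteristic polynomial is
  det(x·I − A) = x^4 + 16*x^3 + 96*x^2 + 256*x + 256 = (x + 4)^4

Eigenvalues and multiplicities (the geometric multiplicity of λ is n − rank(A − λI), which equals the number of Jordan blocks for λ):
  λ = -4: algebraic multiplicity = 4, geometric multiplicity = 3

Determining the block sizes for each eigenvalue:
  λ = -4: 3 blocks summing to 4 forces exactly one block of size 2 and the rest size 1 → block sizes [2, 1, 1]

Assembling the blocks gives a Jordan form
J =
  [-4,  1,  0,  0]
  [ 0, -4,  0,  0]
  [ 0,  0, -4,  0]
  [ 0,  0,  0, -4]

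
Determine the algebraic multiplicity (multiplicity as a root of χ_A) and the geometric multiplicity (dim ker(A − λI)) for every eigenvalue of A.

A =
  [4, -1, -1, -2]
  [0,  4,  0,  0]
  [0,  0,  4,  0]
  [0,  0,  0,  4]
λ = 4: alg = 4, geom = 3

Step 1 — factor the characteristic polynomial to read off the algebraic multiplicities:
  χ_A(x) = (x - 4)^4

Step 2 — compute geometric multiplicities via the rank-nullity identity g(λ) = n − rank(A − λI):
  rank(A − (4)·I) = 1, so dim ker(A − (4)·I) = n − 1 = 3

Summary:
  λ = 4: algebraic multiplicity = 4, geometric multiplicity = 3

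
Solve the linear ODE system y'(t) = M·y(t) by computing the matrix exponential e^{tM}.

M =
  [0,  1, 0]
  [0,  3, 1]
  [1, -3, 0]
e^{tM} =
  [t^2*exp(t)/2 - t*exp(t) + exp(t), t^2*exp(t)/2 + t*exp(t), t^2*exp(t)/2]
  [t^2*exp(t)/2, t^2*exp(t)/2 + 2*t*exp(t) + exp(t), t^2*exp(t)/2 + t*exp(t)]
  [-t^2*exp(t) + t*exp(t), -t^2*exp(t) - 3*t*exp(t), -t^2*exp(t) - t*exp(t) + exp(t)]

Strategy: write M = P · J · P⁻¹ where J is a Jordan canonical form, so e^{tM} = P · e^{tJ} · P⁻¹, and e^{tJ} can be computed block-by-block.

M has Jordan form
J =
  [1, 1, 0]
  [0, 1, 1]
  [0, 0, 1]
(up to reordering of blocks).

Per-block formulas:
  For a 3×3 Jordan block J_3(1): exp(t · J_3(1)) = e^(1t)·(I + t·N + (t^2/2)·N^2), where N is the 3×3 nilpotent shift.

After assembling e^{tJ} and conjugating by P, we get:

e^{tM} =
  [t^2*exp(t)/2 - t*exp(t) + exp(t), t^2*exp(t)/2 + t*exp(t), t^2*exp(t)/2]
  [t^2*exp(t)/2, t^2*exp(t)/2 + 2*t*exp(t) + exp(t), t^2*exp(t)/2 + t*exp(t)]
  [-t^2*exp(t) + t*exp(t), -t^2*exp(t) - 3*t*exp(t), -t^2*exp(t) - t*exp(t) + exp(t)]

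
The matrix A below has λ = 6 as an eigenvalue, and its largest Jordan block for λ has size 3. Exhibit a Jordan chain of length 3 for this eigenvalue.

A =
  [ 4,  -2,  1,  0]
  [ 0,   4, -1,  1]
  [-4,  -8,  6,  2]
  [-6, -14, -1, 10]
A Jordan chain for λ = 6 of length 3:
v_1 = (0, -2, -4, -8)ᵀ
v_2 = (-2, 0, -4, -6)ᵀ
v_3 = (1, 0, 0, 0)ᵀ

Let N = A − (6)·I. We want v_3 with N^3 v_3 = 0 but N^2 v_3 ≠ 0; then v_{j-1} := N · v_j for j = 3, …, 2.

Pick v_3 = (1, 0, 0, 0)ᵀ.
Then v_2 = N · v_3 = (-2, 0, -4, -6)ᵀ.
Then v_1 = N · v_2 = (0, -2, -4, -8)ᵀ.

Sanity check: (A − (6)·I) v_1 = (0, 0, 0, 0)ᵀ = 0. ✓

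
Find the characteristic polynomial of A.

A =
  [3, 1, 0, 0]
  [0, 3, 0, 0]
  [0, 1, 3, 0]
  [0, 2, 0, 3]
x^4 - 12*x^3 + 54*x^2 - 108*x + 81

Expanding det(x·I − A) (e.g. by cofactor expansion or by noting that A is similar to its Jordan form J, which has the same characteristic polynomial as A) gives
  χ_A(x) = x^4 - 12*x^3 + 54*x^2 - 108*x + 81
which factors as (x - 3)^4. The eigenvalues (with algebraic multiplicities) are λ = 3 with multiplicity 4.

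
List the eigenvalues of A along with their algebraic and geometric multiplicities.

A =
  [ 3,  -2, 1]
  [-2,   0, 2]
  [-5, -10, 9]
λ = 4: alg = 3, geom = 2

Step 1 — factor the characteristic polynomial to read off the algebraic multiplicities:
  χ_A(x) = (x - 4)^3

Step 2 — compute geometric multiplicities via the rank-nullity identity g(λ) = n − rank(A − λI):
  rank(A − (4)·I) = 1, so dim ker(A − (4)·I) = n − 1 = 2

Summary:
  λ = 4: algebraic multiplicity = 3, geometric multiplicity = 2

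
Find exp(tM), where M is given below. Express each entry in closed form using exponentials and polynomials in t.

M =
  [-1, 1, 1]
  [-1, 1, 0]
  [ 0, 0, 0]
e^{tM} =
  [1 - t, t, -t^2/2 + t]
  [-t, t + 1, -t^2/2]
  [0, 0, 1]

Strategy: write M = P · J · P⁻¹ where J is a Jordan canonical form, so e^{tM} = P · e^{tJ} · P⁻¹, and e^{tJ} can be computed block-by-block.

M has Jordan form
J =
  [0, 1, 0]
  [0, 0, 1]
  [0, 0, 0]
(up to reordering of blocks).

Per-block formulas:
  For a 3×3 Jordan block J_3(0): exp(t · J_3(0)) = e^(0t)·(I + t·N + (t^2/2)·N^2), where N is the 3×3 nilpotent shift.

After assembling e^{tJ} and conjugating by P, we get:

e^{tM} =
  [1 - t, t, -t^2/2 + t]
  [-t, t + 1, -t^2/2]
  [0, 0, 1]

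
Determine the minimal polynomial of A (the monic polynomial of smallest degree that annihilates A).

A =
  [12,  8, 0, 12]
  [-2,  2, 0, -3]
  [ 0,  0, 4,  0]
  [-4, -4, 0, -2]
x^2 - 8*x + 16

The characteristic polynomial is χ_A(x) = (x - 4)^4, so the eigenvalues are known. The minimal polynomial is
  m_A(x) = Π_λ (x − λ)^{k_λ}
where k_λ is the size of the *largest* Jordan block for λ (equivalently, the smallest k with (A − λI)^k v = 0 for every generalised eigenvector v of λ).

  λ = 4: largest Jordan block has size 2, contributing (x − 4)^2

So m_A(x) = (x - 4)^2 = x^2 - 8*x + 16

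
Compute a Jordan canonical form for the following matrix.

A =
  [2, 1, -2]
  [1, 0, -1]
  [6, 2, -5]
J_3(-1)

The characteristic polynomial is
  det(x·I − A) = x^3 + 3*x^2 + 3*x + 1 = (x + 1)^3

Eigenvalues and multiplicities (the geometric multiplicity of λ is n − rank(A − λI), which equals the number of Jordan blocks for λ):
  λ = -1: algebraic multiplicity = 3, geometric multiplicity = 1

Determining the block sizes for each eigenvalue:
  λ = -1: one block (gm = 1), so the single block has size am = 3 → block sizes [3]

Assembling the blocks gives a Jordan form
J =
  [-1,  1,  0]
  [ 0, -1,  1]
  [ 0,  0, -1]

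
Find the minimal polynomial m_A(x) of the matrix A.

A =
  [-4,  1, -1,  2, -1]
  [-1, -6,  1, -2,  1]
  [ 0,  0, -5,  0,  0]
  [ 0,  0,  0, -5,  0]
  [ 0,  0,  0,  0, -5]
x^2 + 10*x + 25

The characteristic polynomial is χ_A(x) = (x + 5)^5, so the eigenvalues are known. The minimal polynomial is
  m_A(x) = Π_λ (x − λ)^{k_λ}
where k_λ is the size of the *largest* Jordan block for λ (equivalently, the smallest k with (A − λI)^k v = 0 for every generalised eigenvector v of λ).

  λ = -5: largest Jordan block has size 2, contributing (x + 5)^2

So m_A(x) = (x + 5)^2 = x^2 + 10*x + 25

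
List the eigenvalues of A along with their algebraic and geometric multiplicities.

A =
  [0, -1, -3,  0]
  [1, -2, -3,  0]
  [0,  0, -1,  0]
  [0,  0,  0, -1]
λ = -1: alg = 4, geom = 3

Step 1 — factor the characteristic polynomial to read off the algebraic multiplicities:
  χ_A(x) = (x + 1)^4

Step 2 — compute geometric multiplicities via the rank-nullity identity g(λ) = n − rank(A − λI):
  rank(A − (-1)·I) = 1, so dim ker(A − (-1)·I) = n − 1 = 3

Summary:
  λ = -1: algebraic multiplicity = 4, geometric multiplicity = 3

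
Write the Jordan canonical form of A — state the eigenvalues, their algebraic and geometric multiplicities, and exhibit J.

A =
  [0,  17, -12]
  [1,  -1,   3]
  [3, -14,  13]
J_3(4)

The characteristic polynomial is
  det(x·I − A) = x^3 - 12*x^2 + 48*x - 64 = (x - 4)^3

Eigenvalues and multiplicities (the geometric multiplicity of λ is n − rank(A − λI), which equals the number of Jordan blocks for λ):
  λ = 4: algebraic multiplicity = 3, geometric multiplicity = 1

Determining the block sizes for each eigenvalue:
  λ = 4: one block (gm = 1), so the single block has size am = 3 → block sizes [3]

Assembling the blocks gives a Jordan form
J =
  [4, 1, 0]
  [0, 4, 1]
  [0, 0, 4]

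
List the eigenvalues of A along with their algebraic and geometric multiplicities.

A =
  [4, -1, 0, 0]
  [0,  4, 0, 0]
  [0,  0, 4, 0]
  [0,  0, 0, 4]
λ = 4: alg = 4, geom = 3

Step 1 — factor the characteristic polynomial to read off the algebraic multiplicities:
  χ_A(x) = (x - 4)^4

Step 2 — compute geometric multiplicities via the rank-nullity identity g(λ) = n − rank(A − λI):
  rank(A − (4)·I) = 1, so dim ker(A − (4)·I) = n − 1 = 3

Summary:
  λ = 4: algebraic multiplicity = 4, geometric multiplicity = 3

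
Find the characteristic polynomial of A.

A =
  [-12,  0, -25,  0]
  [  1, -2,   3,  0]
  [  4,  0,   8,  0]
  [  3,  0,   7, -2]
x^4 + 8*x^3 + 24*x^2 + 32*x + 16

Expanding det(x·I − A) (e.g. by cofactor expansion or by noting that A is similar to its Jordan form J, which has the same characteristic polynomial as A) gives
  χ_A(x) = x^4 + 8*x^3 + 24*x^2 + 32*x + 16
which factors as (x + 2)^4. The eigenvalues (with algebraic multiplicities) are λ = -2 with multiplicity 4.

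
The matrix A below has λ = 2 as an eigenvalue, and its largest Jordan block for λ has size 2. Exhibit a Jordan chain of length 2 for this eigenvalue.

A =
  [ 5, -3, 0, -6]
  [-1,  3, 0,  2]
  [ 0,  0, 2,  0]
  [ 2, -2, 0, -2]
A Jordan chain for λ = 2 of length 2:
v_1 = (3, -1, 0, 2)ᵀ
v_2 = (1, 0, 0, 0)ᵀ

Let N = A − (2)·I. We want v_2 with N^2 v_2 = 0 but N^1 v_2 ≠ 0; then v_{j-1} := N · v_j for j = 2, …, 2.

Pick v_2 = (1, 0, 0, 0)ᵀ.
Then v_1 = N · v_2 = (3, -1, 0, 2)ᵀ.

Sanity check: (A − (2)·I) v_1 = (0, 0, 0, 0)ᵀ = 0. ✓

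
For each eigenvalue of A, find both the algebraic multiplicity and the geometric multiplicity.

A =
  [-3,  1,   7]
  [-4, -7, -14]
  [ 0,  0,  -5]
λ = -5: alg = 3, geom = 2

Step 1 — factor the characteristic polynomial to read off the algebraic multiplicities:
  χ_A(x) = (x + 5)^3

Step 2 — compute geometric multiplicities via the rank-nullity identity g(λ) = n − rank(A − λI):
  rank(A − (-5)·I) = 1, so dim ker(A − (-5)·I) = n − 1 = 2

Summary:
  λ = -5: algebraic multiplicity = 3, geometric multiplicity = 2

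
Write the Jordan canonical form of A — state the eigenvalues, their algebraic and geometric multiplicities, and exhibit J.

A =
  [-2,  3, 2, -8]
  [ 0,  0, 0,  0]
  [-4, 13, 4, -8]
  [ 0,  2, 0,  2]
J_2(0) ⊕ J_1(2) ⊕ J_1(2)

The characteristic polynomial is
  det(x·I − A) = x^4 - 4*x^3 + 4*x^2 = x^2*(x - 2)^2

Eigenvalues and multiplicities (the geometric multiplicity of λ is n − rank(A − λI), which equals the number of Jordan blocks for λ):
  λ = 0: algebraic multiplicity = 2, geometric multiplicity = 1
  λ = 2: algebraic multiplicity = 2, geometric multiplicity = 2

Determining the block sizes for each eigenvalue:
  λ = 0: one block (gm = 1), so the single block has size am = 2 → block sizes [2]
  λ = 2: gm = am = 2, so every block has size 1 → block sizes [1, 1]

Assembling the blocks gives a Jordan form
J =
  [0, 1, 0, 0]
  [0, 0, 0, 0]
  [0, 0, 2, 0]
  [0, 0, 0, 2]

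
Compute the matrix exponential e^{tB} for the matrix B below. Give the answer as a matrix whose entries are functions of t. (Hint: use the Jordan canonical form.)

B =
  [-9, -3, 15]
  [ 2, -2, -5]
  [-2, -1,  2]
e^{tB} =
  [-6*t*exp(-3*t) + exp(-3*t), -3*t*exp(-3*t), 15*t*exp(-3*t)]
  [2*t*exp(-3*t), t*exp(-3*t) + exp(-3*t), -5*t*exp(-3*t)]
  [-2*t*exp(-3*t), -t*exp(-3*t), 5*t*exp(-3*t) + exp(-3*t)]

Strategy: write B = P · J · P⁻¹ where J is a Jordan canonical form, so e^{tB} = P · e^{tJ} · P⁻¹, and e^{tJ} can be computed block-by-block.

B has Jordan form
J =
  [-3,  1,  0]
  [ 0, -3,  0]
  [ 0,  0, -3]
(up to reordering of blocks).

Per-block formulas:
  For a 1×1 block at λ = -3: exp(t · [-3]) = [e^(-3t)].
  For a 2×2 Jordan block J_2(-3): exp(t · J_2(-3)) = e^(-3t)·(I + t·N), where N is the 2×2 nilpotent shift.

After assembling e^{tJ} and conjugating by P, we get:

e^{tB} =
  [-6*t*exp(-3*t) + exp(-3*t), -3*t*exp(-3*t), 15*t*exp(-3*t)]
  [2*t*exp(-3*t), t*exp(-3*t) + exp(-3*t), -5*t*exp(-3*t)]
  [-2*t*exp(-3*t), -t*exp(-3*t), 5*t*exp(-3*t) + exp(-3*t)]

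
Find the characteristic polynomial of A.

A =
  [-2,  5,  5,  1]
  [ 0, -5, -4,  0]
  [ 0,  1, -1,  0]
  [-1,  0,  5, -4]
x^4 + 12*x^3 + 54*x^2 + 108*x + 81

Expanding det(x·I − A) (e.g. by cofactor expansion or by noting that A is similar to its Jordan form J, which has the same characteristic polynomial as A) gives
  χ_A(x) = x^4 + 12*x^3 + 54*x^2 + 108*x + 81
which factors as (x + 3)^4. The eigenvalues (with algebraic multiplicities) are λ = -3 with multiplicity 4.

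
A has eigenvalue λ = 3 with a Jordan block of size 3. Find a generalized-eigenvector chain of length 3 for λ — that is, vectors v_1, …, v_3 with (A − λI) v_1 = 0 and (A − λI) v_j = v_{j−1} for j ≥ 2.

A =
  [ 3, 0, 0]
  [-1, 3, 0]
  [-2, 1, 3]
A Jordan chain for λ = 3 of length 3:
v_1 = (0, 0, -1)ᵀ
v_2 = (0, -1, -2)ᵀ
v_3 = (1, 0, 0)ᵀ

Let N = A − (3)·I. We want v_3 with N^3 v_3 = 0 but N^2 v_3 ≠ 0; then v_{j-1} := N · v_j for j = 3, …, 2.

Pick v_3 = (1, 0, 0)ᵀ.
Then v_2 = N · v_3 = (0, -1, -2)ᵀ.
Then v_1 = N · v_2 = (0, 0, -1)ᵀ.

Sanity check: (A − (3)·I) v_1 = (0, 0, 0)ᵀ = 0. ✓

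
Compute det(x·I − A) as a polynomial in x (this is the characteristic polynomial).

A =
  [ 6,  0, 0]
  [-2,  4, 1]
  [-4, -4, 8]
x^3 - 18*x^2 + 108*x - 216

Expanding det(x·I − A) (e.g. by cofactor expansion or by noting that A is similar to its Jordan form J, which has the same characteristic polynomial as A) gives
  χ_A(x) = x^3 - 18*x^2 + 108*x - 216
which factors as (x - 6)^3. The eigenvalues (with algebraic multiplicities) are λ = 6 with multiplicity 3.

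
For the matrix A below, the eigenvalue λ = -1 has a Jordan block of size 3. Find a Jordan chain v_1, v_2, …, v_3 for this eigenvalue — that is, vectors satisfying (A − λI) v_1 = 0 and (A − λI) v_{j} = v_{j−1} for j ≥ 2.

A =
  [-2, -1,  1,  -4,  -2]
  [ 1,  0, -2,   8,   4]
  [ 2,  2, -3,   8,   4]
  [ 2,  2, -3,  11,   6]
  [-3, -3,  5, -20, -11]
A Jordan chain for λ = -1 of length 3:
v_1 = (1, -1, -2, -2, 3)ᵀ
v_2 = (1, -2, -2, -3, 5)ᵀ
v_3 = (0, 0, 1, 0, 0)ᵀ

Let N = A − (-1)·I. We want v_3 with N^3 v_3 = 0 but N^2 v_3 ≠ 0; then v_{j-1} := N · v_j for j = 3, …, 2.

Pick v_3 = (0, 0, 1, 0, 0)ᵀ.
Then v_2 = N · v_3 = (1, -2, -2, -3, 5)ᵀ.
Then v_1 = N · v_2 = (1, -1, -2, -2, 3)ᵀ.

Sanity check: (A − (-1)·I) v_1 = (0, 0, 0, 0, 0)ᵀ = 0. ✓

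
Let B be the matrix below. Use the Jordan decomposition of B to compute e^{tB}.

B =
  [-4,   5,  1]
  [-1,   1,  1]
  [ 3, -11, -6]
e^{tB} =
  [-t^2*exp(-3*t)/2 - t*exp(-3*t) + exp(-3*t), 2*t^2*exp(-3*t) + 5*t*exp(-3*t), t^2*exp(-3*t)/2 + t*exp(-3*t)]
  [-t*exp(-3*t), 4*t*exp(-3*t) + exp(-3*t), t*exp(-3*t)]
  [-t^2*exp(-3*t)/2 + 3*t*exp(-3*t), 2*t^2*exp(-3*t) - 11*t*exp(-3*t), t^2*exp(-3*t)/2 - 3*t*exp(-3*t) + exp(-3*t)]

Strategy: write B = P · J · P⁻¹ where J is a Jordan canonical form, so e^{tB} = P · e^{tJ} · P⁻¹, and e^{tJ} can be computed block-by-block.

B has Jordan form
J =
  [-3,  1,  0]
  [ 0, -3,  1]
  [ 0,  0, -3]
(up to reordering of blocks).

Per-block formulas:
  For a 3×3 Jordan block J_3(-3): exp(t · J_3(-3)) = e^(-3t)·(I + t·N + (t^2/2)·N^2), where N is the 3×3 nilpotent shift.

After assembling e^{tJ} and conjugating by P, we get:

e^{tB} =
  [-t^2*exp(-3*t)/2 - t*exp(-3*t) + exp(-3*t), 2*t^2*exp(-3*t) + 5*t*exp(-3*t), t^2*exp(-3*t)/2 + t*exp(-3*t)]
  [-t*exp(-3*t), 4*t*exp(-3*t) + exp(-3*t), t*exp(-3*t)]
  [-t^2*exp(-3*t)/2 + 3*t*exp(-3*t), 2*t^2*exp(-3*t) - 11*t*exp(-3*t), t^2*exp(-3*t)/2 - 3*t*exp(-3*t) + exp(-3*t)]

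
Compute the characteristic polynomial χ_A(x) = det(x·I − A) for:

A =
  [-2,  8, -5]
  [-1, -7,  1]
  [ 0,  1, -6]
x^3 + 15*x^2 + 75*x + 125

Expanding det(x·I − A) (e.g. by cofactor expansion or by noting that A is similar to its Jordan form J, which has the same characteristic polynomial as A) gives
  χ_A(x) = x^3 + 15*x^2 + 75*x + 125
which factors as (x + 5)^3. The eigenvalues (with algebraic multiplicities) are λ = -5 with multiplicity 3.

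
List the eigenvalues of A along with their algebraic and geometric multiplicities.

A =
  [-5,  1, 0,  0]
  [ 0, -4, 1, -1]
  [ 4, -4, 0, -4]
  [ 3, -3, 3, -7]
λ = -4: alg = 4, geom = 2

Step 1 — factor the characteristic polynomial to read off the algebraic multiplicities:
  χ_A(x) = (x + 4)^4

Step 2 — compute geometric multiplicities via the rank-nullity identity g(λ) = n − rank(A − λI):
  rank(A − (-4)·I) = 2, so dim ker(A − (-4)·I) = n − 2 = 2

Summary:
  λ = -4: algebraic multiplicity = 4, geometric multiplicity = 2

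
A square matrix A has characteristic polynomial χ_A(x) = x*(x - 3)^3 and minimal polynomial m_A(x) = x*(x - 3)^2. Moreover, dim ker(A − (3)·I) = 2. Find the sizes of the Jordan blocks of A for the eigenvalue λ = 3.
Block sizes for λ = 3: [2, 1]

Step 1 — from the characteristic polynomial, algebraic multiplicity of λ = 3 is 3. From dim ker(A − (3)·I) = 2, there are exactly 2 Jordan blocks for λ = 3.
Step 2 — from the minimal polynomial, the factor (x − 3)^2 tells us the largest block for λ = 3 has size 2.
Step 3 — with total size 3, 2 blocks, and largest block 2, the block sizes (in nonincreasing order) are [2, 1].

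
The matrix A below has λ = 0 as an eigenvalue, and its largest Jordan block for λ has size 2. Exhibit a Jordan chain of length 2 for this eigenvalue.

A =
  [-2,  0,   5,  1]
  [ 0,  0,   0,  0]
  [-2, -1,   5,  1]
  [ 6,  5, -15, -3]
A Jordan chain for λ = 0 of length 2:
v_1 = (-2, 0, -2, 6)ᵀ
v_2 = (1, 0, 0, 0)ᵀ

Let N = A − (0)·I. We want v_2 with N^2 v_2 = 0 but N^1 v_2 ≠ 0; then v_{j-1} := N · v_j for j = 2, …, 2.

Pick v_2 = (1, 0, 0, 0)ᵀ.
Then v_1 = N · v_2 = (-2, 0, -2, 6)ᵀ.

Sanity check: (A − (0)·I) v_1 = (0, 0, 0, 0)ᵀ = 0. ✓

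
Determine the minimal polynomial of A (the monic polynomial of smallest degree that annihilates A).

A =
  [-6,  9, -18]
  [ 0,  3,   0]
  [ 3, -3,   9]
x^2 - 3*x

The characteristic polynomial is χ_A(x) = x*(x - 3)^2, so the eigenvalues are known. The minimal polynomial is
  m_A(x) = Π_λ (x − λ)^{k_λ}
where k_λ is the size of the *largest* Jordan block for λ (equivalently, the smallest k with (A − λI)^k v = 0 for every generalised eigenvector v of λ).

  λ = 0: largest Jordan block has size 1, contributing (x − 0)
  λ = 3: largest Jordan block has size 1, contributing (x − 3)

So m_A(x) = x*(x - 3) = x^2 - 3*x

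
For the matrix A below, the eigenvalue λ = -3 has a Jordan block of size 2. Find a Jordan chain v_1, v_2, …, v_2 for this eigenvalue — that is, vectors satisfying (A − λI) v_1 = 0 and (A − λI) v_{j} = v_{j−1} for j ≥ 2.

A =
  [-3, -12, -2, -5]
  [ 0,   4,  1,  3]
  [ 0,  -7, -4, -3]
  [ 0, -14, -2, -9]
A Jordan chain for λ = -3 of length 2:
v_1 = (-12, 7, -7, -14)ᵀ
v_2 = (0, 1, 0, 0)ᵀ

Let N = A − (-3)·I. We want v_2 with N^2 v_2 = 0 but N^1 v_2 ≠ 0; then v_{j-1} := N · v_j for j = 2, …, 2.

Pick v_2 = (0, 1, 0, 0)ᵀ.
Then v_1 = N · v_2 = (-12, 7, -7, -14)ᵀ.

Sanity check: (A − (-3)·I) v_1 = (0, 0, 0, 0)ᵀ = 0. ✓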